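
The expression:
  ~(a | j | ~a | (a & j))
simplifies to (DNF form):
False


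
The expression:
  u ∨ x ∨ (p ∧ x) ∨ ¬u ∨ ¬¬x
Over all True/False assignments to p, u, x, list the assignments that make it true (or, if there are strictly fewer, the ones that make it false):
is always true.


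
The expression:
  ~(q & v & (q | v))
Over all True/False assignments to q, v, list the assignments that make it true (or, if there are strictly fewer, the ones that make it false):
is false only for:
  q=True, v=True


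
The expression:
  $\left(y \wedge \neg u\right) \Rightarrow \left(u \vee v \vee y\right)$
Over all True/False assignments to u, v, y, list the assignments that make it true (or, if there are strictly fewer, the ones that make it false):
is always true.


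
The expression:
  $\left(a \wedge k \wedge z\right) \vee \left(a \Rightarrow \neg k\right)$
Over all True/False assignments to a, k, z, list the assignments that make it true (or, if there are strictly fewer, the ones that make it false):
is false only for:
  a=True, k=True, z=False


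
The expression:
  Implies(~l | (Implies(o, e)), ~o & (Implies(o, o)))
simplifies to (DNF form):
~o | (l & ~e)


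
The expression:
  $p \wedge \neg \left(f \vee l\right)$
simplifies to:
$p \wedge \neg f \wedge \neg l$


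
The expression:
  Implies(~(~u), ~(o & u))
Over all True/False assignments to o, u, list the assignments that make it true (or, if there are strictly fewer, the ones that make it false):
is false only for:
  o=True, u=True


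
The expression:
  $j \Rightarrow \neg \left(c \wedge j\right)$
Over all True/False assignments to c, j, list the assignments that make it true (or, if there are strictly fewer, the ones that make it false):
is false only for:
  c=True, j=True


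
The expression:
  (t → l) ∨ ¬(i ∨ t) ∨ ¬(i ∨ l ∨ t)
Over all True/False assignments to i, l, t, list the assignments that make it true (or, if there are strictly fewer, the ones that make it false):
is false only for:
  i=False, l=False, t=True;
  i=True, l=False, t=True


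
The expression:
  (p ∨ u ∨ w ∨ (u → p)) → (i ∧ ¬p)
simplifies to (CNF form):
i ∧ ¬p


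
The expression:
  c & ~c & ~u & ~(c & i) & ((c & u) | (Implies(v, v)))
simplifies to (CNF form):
False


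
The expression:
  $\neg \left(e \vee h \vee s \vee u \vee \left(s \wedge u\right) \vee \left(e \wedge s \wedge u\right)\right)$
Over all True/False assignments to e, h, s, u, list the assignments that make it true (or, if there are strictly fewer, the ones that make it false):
is true only for:
  e=False, h=False, s=False, u=False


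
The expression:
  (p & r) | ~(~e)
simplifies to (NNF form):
e | (p & r)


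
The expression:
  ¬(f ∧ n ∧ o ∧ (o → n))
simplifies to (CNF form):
¬f ∨ ¬n ∨ ¬o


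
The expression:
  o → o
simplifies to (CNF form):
True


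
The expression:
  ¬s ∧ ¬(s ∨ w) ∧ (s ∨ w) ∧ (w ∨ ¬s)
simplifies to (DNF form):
False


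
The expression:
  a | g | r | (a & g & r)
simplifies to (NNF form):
a | g | r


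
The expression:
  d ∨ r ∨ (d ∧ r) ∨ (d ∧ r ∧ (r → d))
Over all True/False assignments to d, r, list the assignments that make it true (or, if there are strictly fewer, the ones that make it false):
is false only for:
  d=False, r=False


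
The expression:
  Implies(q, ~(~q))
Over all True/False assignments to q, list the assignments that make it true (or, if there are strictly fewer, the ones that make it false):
is always true.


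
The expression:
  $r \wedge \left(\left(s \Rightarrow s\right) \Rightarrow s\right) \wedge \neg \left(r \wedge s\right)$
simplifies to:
$\text{False}$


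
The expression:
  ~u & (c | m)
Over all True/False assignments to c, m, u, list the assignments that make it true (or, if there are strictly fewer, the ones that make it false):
is true only for:
  c=False, m=True, u=False;
  c=True, m=False, u=False;
  c=True, m=True, u=False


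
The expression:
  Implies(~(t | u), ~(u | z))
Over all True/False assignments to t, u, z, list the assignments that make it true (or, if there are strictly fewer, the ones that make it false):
is false only for:
  t=False, u=False, z=True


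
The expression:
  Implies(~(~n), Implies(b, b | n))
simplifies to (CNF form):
True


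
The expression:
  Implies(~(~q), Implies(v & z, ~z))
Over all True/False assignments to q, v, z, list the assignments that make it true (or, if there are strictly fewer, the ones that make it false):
is false only for:
  q=True, v=True, z=True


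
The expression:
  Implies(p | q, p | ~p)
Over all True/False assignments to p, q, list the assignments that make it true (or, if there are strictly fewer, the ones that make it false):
is always true.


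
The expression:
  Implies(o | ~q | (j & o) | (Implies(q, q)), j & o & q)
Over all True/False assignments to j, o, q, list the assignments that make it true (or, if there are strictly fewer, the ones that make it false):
is true only for:
  j=True, o=True, q=True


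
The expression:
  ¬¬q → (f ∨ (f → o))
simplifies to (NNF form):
True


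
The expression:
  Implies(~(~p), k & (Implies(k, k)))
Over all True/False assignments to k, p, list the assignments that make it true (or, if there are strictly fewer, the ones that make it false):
is false only for:
  k=False, p=True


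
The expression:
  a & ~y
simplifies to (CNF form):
a & ~y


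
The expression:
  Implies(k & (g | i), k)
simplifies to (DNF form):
True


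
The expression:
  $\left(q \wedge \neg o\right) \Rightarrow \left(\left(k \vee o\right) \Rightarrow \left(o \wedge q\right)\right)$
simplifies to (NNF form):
$o \vee \neg k \vee \neg q$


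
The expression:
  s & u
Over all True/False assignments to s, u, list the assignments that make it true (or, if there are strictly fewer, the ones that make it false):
is true only for:
  s=True, u=True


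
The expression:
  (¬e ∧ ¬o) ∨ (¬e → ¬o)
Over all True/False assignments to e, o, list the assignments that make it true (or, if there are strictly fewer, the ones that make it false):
is false only for:
  e=False, o=True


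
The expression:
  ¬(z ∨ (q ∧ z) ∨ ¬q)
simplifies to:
q ∧ ¬z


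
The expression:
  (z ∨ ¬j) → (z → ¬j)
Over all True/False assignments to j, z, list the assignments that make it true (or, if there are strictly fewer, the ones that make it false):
is false only for:
  j=True, z=True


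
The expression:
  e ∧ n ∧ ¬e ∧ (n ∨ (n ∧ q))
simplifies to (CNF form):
False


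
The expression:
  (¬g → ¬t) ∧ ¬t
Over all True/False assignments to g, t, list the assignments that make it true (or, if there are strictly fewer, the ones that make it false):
is true only for:
  g=False, t=False;
  g=True, t=False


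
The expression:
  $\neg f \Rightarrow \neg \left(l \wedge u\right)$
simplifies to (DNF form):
$f \vee \neg l \vee \neg u$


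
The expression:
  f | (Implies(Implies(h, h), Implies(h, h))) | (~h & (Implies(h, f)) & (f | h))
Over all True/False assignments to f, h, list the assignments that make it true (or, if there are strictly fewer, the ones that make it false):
is always true.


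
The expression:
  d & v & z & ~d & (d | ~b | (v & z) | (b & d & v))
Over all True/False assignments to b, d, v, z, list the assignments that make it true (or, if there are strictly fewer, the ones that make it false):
is never true.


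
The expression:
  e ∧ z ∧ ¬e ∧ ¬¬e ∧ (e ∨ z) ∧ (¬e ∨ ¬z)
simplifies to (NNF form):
False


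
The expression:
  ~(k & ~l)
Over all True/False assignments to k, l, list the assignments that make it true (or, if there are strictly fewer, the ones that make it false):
is false only for:
  k=True, l=False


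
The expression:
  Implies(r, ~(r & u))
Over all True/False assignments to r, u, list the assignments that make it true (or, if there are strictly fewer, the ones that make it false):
is false only for:
  r=True, u=True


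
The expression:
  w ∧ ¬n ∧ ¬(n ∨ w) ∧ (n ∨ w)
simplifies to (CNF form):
False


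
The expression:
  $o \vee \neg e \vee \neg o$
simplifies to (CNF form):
$\text{True}$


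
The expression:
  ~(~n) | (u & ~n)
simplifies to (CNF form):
n | u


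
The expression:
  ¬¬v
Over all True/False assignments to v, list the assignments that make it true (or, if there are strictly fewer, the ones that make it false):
is true only for:
  v=True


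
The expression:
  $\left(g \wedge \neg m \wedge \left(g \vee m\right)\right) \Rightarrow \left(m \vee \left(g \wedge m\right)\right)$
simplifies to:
$m \vee \neg g$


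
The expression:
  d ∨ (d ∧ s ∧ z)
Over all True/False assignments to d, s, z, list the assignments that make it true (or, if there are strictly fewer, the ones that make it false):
is true only for:
  d=True, s=False, z=False;
  d=True, s=False, z=True;
  d=True, s=True, z=False;
  d=True, s=True, z=True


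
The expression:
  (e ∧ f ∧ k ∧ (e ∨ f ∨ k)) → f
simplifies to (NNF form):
True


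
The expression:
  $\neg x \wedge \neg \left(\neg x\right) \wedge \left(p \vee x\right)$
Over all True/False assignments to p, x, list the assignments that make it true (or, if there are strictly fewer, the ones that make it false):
is never true.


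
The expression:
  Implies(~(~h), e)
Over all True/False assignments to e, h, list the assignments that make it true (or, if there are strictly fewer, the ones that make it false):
is false only for:
  e=False, h=True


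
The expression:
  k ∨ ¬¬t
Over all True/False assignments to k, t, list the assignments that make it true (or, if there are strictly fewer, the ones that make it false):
is false only for:
  k=False, t=False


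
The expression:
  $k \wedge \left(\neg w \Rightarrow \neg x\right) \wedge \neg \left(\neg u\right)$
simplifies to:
$k \wedge u \wedge \left(w \vee \neg x\right)$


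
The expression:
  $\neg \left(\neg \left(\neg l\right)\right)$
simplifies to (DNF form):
$\neg l$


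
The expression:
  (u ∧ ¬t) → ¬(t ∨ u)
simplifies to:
t ∨ ¬u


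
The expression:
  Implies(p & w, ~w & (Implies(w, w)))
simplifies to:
~p | ~w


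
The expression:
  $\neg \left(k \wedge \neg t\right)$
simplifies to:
$t \vee \neg k$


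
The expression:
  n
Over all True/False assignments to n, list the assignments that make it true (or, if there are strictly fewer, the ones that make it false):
is true only for:
  n=True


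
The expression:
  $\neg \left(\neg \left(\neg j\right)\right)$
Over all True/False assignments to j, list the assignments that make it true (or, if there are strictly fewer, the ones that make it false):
is true only for:
  j=False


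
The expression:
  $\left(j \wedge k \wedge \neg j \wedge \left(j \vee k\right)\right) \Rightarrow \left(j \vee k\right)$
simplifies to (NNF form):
$\text{True}$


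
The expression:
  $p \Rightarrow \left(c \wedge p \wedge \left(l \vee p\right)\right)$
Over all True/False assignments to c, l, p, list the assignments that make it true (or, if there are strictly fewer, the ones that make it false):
is false only for:
  c=False, l=False, p=True;
  c=False, l=True, p=True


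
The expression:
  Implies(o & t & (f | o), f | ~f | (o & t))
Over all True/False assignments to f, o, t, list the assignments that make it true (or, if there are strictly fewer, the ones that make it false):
is always true.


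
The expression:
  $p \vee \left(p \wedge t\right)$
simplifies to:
$p$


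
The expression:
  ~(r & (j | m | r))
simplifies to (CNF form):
~r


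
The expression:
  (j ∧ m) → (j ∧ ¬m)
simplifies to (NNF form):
¬j ∨ ¬m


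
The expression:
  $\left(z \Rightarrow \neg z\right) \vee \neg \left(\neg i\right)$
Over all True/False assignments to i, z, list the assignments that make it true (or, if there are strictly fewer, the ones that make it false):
is false only for:
  i=False, z=True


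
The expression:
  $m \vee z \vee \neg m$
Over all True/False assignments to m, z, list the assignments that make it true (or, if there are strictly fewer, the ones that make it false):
is always true.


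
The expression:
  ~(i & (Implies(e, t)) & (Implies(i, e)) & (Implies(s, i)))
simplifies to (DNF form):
~e | ~i | ~t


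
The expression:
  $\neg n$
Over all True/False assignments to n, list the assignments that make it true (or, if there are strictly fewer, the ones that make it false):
is true only for:
  n=False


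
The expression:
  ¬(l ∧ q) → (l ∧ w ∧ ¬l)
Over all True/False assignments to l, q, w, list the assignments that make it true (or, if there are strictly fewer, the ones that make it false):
is true only for:
  l=True, q=True, w=False;
  l=True, q=True, w=True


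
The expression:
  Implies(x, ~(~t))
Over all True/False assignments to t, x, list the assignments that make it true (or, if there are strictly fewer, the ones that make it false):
is false only for:
  t=False, x=True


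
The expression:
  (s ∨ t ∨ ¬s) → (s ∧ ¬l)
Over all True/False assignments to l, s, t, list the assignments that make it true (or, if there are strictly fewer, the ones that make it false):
is true only for:
  l=False, s=True, t=False;
  l=False, s=True, t=True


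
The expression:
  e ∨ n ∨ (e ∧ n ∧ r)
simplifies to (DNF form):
e ∨ n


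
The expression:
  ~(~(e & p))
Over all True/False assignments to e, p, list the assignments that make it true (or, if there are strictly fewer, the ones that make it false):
is true only for:
  e=True, p=True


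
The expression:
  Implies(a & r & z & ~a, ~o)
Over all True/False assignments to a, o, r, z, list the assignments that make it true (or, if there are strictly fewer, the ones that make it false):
is always true.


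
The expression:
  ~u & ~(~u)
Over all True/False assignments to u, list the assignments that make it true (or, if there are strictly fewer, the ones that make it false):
is never true.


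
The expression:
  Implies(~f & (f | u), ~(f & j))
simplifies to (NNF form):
True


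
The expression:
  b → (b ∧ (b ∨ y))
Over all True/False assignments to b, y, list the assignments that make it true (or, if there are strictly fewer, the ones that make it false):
is always true.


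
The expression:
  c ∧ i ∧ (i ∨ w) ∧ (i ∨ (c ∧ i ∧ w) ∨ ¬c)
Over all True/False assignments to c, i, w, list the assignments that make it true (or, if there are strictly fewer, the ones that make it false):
is true only for:
  c=True, i=True, w=False;
  c=True, i=True, w=True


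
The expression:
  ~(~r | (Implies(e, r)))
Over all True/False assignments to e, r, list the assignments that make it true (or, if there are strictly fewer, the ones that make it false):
is never true.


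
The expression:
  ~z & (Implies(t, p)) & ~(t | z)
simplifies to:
~t & ~z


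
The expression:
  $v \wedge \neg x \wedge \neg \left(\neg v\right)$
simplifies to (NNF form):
$v \wedge \neg x$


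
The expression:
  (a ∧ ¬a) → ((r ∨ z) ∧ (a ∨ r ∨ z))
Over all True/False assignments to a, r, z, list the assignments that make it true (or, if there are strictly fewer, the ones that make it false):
is always true.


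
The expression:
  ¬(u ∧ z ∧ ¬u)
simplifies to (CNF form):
True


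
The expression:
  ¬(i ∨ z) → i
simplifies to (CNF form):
i ∨ z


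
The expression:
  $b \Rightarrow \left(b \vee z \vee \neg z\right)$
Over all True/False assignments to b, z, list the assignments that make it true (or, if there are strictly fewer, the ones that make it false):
is always true.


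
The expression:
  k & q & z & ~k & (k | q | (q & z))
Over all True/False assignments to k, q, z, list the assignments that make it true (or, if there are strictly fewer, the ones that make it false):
is never true.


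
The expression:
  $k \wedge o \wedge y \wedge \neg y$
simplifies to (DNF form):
$\text{False}$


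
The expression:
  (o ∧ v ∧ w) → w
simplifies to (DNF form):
True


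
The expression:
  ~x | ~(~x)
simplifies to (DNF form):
True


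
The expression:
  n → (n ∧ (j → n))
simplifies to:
True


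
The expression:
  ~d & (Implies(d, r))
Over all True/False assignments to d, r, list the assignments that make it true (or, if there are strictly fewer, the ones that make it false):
is true only for:
  d=False, r=False;
  d=False, r=True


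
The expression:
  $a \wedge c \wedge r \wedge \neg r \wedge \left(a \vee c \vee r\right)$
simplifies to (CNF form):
$\text{False}$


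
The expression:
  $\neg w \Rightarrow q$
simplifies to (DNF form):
$q \vee w$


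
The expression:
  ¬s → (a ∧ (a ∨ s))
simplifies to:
a ∨ s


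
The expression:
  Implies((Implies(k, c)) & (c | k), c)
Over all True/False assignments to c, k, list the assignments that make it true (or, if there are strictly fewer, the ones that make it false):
is always true.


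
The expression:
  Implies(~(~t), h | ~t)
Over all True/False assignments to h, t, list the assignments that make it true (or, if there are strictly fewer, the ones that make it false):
is false only for:
  h=False, t=True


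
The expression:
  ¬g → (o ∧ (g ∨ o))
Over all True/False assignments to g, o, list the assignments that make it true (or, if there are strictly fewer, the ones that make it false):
is false only for:
  g=False, o=False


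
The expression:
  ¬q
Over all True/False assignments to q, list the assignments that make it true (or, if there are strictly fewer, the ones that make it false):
is true only for:
  q=False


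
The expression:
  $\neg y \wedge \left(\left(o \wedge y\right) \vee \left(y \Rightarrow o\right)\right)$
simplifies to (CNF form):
$\neg y$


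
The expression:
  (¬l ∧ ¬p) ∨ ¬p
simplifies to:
¬p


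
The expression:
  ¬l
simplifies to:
¬l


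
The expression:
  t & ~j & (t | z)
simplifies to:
t & ~j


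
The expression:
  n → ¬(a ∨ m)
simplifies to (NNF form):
(¬a ∧ ¬m) ∨ ¬n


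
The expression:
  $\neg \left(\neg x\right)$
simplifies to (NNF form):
$x$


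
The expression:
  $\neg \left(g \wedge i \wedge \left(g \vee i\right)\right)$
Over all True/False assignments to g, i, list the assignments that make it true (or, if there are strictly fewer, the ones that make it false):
is false only for:
  g=True, i=True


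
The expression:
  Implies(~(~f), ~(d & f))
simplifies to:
~d | ~f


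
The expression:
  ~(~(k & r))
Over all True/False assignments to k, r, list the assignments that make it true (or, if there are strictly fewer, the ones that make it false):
is true only for:
  k=True, r=True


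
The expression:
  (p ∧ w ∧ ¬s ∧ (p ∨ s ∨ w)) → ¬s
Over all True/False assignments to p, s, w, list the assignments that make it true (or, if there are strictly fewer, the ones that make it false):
is always true.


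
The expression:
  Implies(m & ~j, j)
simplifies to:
j | ~m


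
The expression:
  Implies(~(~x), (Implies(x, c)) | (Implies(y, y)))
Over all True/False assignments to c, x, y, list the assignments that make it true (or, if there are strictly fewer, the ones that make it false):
is always true.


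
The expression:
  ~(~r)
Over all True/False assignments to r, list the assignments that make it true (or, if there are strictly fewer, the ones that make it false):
is true only for:
  r=True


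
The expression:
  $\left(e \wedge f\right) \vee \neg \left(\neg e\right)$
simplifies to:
$e$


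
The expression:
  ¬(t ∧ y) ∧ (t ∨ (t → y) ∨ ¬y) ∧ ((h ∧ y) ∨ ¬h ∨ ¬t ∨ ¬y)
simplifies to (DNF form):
¬t ∨ ¬y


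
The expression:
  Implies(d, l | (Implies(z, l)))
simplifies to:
l | ~d | ~z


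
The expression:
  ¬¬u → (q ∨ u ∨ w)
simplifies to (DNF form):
True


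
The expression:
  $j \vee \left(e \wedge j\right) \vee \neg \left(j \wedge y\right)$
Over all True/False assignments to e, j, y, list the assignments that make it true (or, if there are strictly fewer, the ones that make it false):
is always true.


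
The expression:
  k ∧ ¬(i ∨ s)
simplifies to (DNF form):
k ∧ ¬i ∧ ¬s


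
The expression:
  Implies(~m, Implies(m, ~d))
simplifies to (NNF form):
True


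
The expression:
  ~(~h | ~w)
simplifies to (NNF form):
h & w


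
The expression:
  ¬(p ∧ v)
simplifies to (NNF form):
¬p ∨ ¬v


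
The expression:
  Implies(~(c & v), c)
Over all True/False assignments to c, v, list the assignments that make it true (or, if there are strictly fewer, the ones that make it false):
is true only for:
  c=True, v=False;
  c=True, v=True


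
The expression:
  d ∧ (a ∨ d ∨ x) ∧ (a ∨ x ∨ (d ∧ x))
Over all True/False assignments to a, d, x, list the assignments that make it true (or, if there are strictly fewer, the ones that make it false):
is true only for:
  a=False, d=True, x=True;
  a=True, d=True, x=False;
  a=True, d=True, x=True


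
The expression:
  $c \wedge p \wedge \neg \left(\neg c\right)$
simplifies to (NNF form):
$c \wedge p$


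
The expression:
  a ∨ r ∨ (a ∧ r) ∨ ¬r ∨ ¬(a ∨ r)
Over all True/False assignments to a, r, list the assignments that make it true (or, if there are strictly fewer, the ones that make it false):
is always true.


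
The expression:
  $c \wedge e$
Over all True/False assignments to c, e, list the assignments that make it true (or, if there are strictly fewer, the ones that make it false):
is true only for:
  c=True, e=True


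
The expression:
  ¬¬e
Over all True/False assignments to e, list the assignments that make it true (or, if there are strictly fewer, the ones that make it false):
is true only for:
  e=True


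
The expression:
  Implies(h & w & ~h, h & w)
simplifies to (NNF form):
True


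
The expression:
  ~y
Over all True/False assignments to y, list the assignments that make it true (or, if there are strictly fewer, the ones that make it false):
is true only for:
  y=False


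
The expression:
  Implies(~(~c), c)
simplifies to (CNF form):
True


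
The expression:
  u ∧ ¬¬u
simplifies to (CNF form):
u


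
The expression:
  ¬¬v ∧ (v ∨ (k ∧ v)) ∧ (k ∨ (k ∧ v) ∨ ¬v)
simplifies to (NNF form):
k ∧ v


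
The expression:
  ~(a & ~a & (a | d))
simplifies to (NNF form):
True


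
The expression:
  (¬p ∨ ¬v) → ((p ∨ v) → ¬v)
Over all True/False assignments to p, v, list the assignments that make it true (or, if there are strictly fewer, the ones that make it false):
is false only for:
  p=False, v=True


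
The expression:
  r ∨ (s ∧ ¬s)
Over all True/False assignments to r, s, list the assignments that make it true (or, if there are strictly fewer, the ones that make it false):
is true only for:
  r=True, s=False;
  r=True, s=True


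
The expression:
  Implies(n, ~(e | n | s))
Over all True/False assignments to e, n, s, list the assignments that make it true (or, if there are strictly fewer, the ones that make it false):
is true only for:
  e=False, n=False, s=False;
  e=False, n=False, s=True;
  e=True, n=False, s=False;
  e=True, n=False, s=True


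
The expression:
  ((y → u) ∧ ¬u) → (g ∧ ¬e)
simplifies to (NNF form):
u ∨ y ∨ (g ∧ ¬e)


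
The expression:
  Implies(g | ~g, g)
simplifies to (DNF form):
g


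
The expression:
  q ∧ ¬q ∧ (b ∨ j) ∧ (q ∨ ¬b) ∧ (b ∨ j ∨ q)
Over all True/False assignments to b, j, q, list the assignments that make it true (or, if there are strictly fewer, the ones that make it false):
is never true.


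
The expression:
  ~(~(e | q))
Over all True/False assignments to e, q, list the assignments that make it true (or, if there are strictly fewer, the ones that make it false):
is false only for:
  e=False, q=False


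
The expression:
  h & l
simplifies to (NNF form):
h & l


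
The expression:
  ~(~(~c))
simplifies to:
~c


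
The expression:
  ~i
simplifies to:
~i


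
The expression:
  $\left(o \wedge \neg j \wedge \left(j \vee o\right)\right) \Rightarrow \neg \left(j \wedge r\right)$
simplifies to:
$\text{True}$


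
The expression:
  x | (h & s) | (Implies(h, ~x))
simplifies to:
True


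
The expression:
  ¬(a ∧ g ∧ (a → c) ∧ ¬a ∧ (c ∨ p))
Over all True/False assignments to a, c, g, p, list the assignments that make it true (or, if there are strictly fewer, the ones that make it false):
is always true.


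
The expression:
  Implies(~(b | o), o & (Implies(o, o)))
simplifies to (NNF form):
b | o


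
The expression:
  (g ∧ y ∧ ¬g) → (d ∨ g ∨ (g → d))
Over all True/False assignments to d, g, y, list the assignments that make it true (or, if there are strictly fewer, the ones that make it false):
is always true.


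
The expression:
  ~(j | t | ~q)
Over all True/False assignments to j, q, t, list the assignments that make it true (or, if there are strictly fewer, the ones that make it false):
is true only for:
  j=False, q=True, t=False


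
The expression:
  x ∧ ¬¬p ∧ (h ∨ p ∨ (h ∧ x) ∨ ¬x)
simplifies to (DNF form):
p ∧ x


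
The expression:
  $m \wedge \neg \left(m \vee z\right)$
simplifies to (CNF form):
$\text{False}$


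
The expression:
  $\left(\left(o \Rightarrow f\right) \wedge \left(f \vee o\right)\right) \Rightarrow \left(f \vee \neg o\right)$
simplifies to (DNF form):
$\text{True}$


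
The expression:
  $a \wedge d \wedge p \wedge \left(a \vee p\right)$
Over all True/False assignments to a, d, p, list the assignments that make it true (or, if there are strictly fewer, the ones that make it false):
is true only for:
  a=True, d=True, p=True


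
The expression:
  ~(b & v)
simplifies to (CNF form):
~b | ~v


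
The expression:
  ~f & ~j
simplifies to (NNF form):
~f & ~j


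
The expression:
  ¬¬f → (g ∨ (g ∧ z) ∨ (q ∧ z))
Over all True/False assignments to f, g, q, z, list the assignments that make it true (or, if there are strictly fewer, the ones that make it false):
is false only for:
  f=True, g=False, q=False, z=False;
  f=True, g=False, q=False, z=True;
  f=True, g=False, q=True, z=False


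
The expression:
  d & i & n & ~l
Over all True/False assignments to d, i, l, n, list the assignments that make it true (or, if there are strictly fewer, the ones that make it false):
is true only for:
  d=True, i=True, l=False, n=True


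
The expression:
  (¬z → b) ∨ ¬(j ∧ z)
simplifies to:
True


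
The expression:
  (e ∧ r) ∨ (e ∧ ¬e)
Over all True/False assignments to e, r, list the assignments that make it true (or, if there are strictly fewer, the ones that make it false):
is true only for:
  e=True, r=True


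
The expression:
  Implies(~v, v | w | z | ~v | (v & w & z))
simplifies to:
True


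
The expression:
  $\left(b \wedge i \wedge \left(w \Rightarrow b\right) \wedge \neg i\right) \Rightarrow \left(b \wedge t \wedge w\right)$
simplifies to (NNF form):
$\text{True}$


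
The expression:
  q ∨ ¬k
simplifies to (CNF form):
q ∨ ¬k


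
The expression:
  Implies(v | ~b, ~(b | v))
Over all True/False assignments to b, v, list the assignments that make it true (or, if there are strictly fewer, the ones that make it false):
is true only for:
  b=False, v=False;
  b=True, v=False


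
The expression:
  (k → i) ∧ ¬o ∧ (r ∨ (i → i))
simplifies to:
¬o ∧ (i ∨ ¬k)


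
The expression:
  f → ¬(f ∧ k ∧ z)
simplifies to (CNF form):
¬f ∨ ¬k ∨ ¬z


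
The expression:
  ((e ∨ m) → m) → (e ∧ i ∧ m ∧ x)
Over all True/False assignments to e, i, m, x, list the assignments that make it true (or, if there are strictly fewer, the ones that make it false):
is true only for:
  e=True, i=False, m=False, x=False;
  e=True, i=False, m=False, x=True;
  e=True, i=True, m=False, x=False;
  e=True, i=True, m=False, x=True;
  e=True, i=True, m=True, x=True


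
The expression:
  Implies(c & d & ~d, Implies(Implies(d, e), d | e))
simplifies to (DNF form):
True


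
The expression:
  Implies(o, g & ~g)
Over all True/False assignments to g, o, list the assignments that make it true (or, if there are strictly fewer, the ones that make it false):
is true only for:
  g=False, o=False;
  g=True, o=False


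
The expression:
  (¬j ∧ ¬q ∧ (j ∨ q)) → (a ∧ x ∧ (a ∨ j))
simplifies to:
True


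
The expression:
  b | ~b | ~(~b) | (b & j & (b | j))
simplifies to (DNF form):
True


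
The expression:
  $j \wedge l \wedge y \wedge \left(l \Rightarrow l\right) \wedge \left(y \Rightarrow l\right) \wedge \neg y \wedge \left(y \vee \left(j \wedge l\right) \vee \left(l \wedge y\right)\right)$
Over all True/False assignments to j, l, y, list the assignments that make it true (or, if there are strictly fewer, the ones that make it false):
is never true.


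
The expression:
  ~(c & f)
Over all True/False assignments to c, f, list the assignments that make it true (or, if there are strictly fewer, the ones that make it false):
is false only for:
  c=True, f=True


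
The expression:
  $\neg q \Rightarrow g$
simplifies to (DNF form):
$g \vee q$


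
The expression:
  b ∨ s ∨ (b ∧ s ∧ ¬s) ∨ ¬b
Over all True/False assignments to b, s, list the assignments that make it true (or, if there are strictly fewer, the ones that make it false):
is always true.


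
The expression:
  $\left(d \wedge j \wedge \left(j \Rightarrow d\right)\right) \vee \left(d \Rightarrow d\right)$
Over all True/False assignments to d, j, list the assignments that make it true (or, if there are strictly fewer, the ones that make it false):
is always true.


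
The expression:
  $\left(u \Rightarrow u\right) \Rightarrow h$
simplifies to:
$h$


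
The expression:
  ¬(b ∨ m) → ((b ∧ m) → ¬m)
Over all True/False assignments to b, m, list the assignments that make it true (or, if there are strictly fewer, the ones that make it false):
is always true.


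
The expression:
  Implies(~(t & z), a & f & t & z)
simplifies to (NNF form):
t & z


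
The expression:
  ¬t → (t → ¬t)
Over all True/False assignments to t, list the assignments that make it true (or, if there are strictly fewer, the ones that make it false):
is always true.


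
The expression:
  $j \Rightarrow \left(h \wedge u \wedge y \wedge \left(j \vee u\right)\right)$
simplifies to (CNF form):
$\left(h \vee \neg j\right) \wedge \left(u \vee \neg j\right) \wedge \left(y \vee \neg j\right)$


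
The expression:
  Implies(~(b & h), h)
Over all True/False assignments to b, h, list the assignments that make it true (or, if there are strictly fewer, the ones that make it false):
is true only for:
  b=False, h=True;
  b=True, h=True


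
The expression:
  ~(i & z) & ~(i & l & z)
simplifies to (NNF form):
~i | ~z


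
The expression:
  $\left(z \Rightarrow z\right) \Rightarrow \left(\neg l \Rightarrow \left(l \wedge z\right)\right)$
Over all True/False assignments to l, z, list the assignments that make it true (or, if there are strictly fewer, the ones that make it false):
is true only for:
  l=True, z=False;
  l=True, z=True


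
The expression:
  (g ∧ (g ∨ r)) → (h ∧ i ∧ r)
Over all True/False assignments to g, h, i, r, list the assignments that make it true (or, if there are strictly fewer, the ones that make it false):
is false only for:
  g=True, h=False, i=False, r=False;
  g=True, h=False, i=False, r=True;
  g=True, h=False, i=True, r=False;
  g=True, h=False, i=True, r=True;
  g=True, h=True, i=False, r=False;
  g=True, h=True, i=False, r=True;
  g=True, h=True, i=True, r=False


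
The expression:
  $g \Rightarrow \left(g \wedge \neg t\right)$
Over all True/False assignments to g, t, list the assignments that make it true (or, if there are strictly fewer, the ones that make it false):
is false only for:
  g=True, t=True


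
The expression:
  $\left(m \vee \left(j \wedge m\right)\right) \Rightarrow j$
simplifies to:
$j \vee \neg m$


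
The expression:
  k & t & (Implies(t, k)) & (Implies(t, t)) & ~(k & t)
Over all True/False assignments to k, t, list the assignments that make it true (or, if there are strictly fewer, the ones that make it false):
is never true.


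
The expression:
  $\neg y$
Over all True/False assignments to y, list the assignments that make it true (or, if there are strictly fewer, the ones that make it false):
is true only for:
  y=False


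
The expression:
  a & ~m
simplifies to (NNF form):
a & ~m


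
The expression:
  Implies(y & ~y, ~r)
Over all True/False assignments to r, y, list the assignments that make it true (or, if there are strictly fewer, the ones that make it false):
is always true.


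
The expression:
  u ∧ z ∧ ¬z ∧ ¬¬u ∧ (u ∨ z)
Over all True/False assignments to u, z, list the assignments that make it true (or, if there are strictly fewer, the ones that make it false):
is never true.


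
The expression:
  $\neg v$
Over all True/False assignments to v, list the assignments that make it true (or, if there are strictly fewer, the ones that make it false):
is true only for:
  v=False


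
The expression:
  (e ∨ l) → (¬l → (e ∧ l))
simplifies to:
l ∨ ¬e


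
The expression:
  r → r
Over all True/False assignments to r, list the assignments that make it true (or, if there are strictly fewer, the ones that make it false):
is always true.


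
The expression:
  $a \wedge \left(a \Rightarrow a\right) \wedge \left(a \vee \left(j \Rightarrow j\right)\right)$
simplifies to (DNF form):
$a$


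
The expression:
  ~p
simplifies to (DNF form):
~p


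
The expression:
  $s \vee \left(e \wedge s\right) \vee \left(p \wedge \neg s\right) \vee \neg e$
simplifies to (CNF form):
$p \vee s \vee \neg e$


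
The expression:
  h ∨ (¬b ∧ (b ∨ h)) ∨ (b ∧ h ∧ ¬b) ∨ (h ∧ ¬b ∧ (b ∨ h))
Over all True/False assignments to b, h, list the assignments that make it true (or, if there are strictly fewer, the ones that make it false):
is true only for:
  b=False, h=True;
  b=True, h=True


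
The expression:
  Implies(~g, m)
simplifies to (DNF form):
g | m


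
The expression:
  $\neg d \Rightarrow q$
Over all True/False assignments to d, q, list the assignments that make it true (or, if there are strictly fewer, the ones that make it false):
is false only for:
  d=False, q=False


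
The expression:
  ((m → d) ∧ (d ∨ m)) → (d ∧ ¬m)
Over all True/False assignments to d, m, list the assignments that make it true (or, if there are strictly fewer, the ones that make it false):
is false only for:
  d=True, m=True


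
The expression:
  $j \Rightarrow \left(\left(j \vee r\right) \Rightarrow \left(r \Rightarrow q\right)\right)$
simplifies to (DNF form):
$q \vee \neg j \vee \neg r$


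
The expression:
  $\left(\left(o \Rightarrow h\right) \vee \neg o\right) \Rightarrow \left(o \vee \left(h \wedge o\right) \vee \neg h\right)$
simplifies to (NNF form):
$o \vee \neg h$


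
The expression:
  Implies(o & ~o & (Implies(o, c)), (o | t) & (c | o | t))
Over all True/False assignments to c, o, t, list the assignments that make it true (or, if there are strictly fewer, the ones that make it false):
is always true.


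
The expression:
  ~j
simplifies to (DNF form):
~j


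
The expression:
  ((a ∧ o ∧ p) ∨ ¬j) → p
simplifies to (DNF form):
j ∨ p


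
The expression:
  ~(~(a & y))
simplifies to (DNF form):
a & y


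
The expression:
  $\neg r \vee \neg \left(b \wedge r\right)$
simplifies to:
$\neg b \vee \neg r$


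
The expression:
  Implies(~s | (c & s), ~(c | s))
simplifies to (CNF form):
~c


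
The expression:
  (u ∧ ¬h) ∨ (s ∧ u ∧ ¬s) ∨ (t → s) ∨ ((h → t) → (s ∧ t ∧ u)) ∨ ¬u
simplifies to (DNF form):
s ∨ ¬h ∨ ¬t ∨ ¬u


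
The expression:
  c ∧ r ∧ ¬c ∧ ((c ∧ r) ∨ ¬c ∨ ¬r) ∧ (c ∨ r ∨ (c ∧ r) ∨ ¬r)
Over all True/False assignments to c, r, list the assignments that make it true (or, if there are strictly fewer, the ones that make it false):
is never true.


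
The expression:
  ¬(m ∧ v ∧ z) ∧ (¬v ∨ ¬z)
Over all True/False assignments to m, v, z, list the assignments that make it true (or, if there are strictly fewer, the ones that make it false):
is false only for:
  m=False, v=True, z=True;
  m=True, v=True, z=True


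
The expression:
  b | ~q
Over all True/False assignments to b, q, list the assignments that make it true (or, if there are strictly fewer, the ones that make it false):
is false only for:
  b=False, q=True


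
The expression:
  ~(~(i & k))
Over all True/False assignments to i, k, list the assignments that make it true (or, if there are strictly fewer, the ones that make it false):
is true only for:
  i=True, k=True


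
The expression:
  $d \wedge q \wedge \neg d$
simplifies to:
$\text{False}$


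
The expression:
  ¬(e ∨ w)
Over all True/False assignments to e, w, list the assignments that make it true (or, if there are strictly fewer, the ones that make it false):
is true only for:
  e=False, w=False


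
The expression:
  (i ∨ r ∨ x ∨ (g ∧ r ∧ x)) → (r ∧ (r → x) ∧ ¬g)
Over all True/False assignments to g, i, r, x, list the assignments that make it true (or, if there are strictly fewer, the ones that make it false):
is true only for:
  g=False, i=False, r=False, x=False;
  g=False, i=False, r=True, x=True;
  g=False, i=True, r=True, x=True;
  g=True, i=False, r=False, x=False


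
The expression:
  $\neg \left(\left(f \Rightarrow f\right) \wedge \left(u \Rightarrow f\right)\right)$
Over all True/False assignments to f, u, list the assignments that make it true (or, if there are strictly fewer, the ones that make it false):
is true only for:
  f=False, u=True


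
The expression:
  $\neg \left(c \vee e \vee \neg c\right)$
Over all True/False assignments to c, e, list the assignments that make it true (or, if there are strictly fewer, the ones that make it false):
is never true.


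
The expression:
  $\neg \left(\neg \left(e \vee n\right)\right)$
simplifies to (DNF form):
$e \vee n$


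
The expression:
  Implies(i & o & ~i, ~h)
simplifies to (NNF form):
True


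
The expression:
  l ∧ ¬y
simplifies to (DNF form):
l ∧ ¬y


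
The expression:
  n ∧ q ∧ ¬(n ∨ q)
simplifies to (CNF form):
False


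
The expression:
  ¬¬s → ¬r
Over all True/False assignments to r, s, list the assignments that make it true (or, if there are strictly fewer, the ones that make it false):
is false only for:
  r=True, s=True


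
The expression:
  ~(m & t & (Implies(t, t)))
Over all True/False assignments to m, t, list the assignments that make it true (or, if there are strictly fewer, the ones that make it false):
is false only for:
  m=True, t=True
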